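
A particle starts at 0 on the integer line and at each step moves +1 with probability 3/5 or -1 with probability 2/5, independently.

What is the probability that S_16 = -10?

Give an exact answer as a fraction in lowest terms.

To reach position -10 after 16 steps: need 3 steps of +1 and 13 steps of -1.
Number of such sequences: C(16,3) = 560
Each has probability (3/5)^3 · (2/5)^13 = 221184/152587890625
P = 560 · 221184/152587890625 = 24772608/30517578125

Answer: 24772608/30517578125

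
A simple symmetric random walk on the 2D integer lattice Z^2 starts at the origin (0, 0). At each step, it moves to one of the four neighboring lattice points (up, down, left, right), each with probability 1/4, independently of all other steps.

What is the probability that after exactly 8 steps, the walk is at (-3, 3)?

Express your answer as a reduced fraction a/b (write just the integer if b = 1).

Let h be the number of horizontal steps (so 8-h are vertical). To end at (-3,3) need (h-3)/2 right-steps and ((8-h)+3)/2 up-steps.
Sum over h with 3 ≤ h ≤ 5, h ≡ 1 (mod 2), 8-h ≡ 1 (mod 2):
h=3: C(8,3)·C(3,0)·C(5,4) = 56·1·5 = 280
h=5: C(8,5)·C(5,1)·C(3,3) = 56·5·1 = 280
Total favorable: 560
Total paths: 4^8 = 65536
P = 560/65536 = 35/4096

Answer: 35/4096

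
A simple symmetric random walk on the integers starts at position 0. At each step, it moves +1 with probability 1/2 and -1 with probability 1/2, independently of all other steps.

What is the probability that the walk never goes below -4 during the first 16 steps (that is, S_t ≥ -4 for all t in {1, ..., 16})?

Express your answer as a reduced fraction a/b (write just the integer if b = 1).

Let f(t,s) = #length-t paths at position s with S_1..S_t all ≥ -4.
f(t,s) = f(t-1,s-1) + f(t-1,s+1) for s ≥ -4; f(t,s) = 0 for s < -4.
t=0: f(0,0)=1
t=1: f(1,-1)=1 f(1,1)=1
t=2: f(2,-2)=1 f(2,0)=2 f(2,2)=1
t=3: f(3,-3)=1 f(3,-1)=3 f(3,1)=3 f(3,3)=1
t=4: f(4,-4)=1 f(4,-2)=4 f(4,0)=6 f(4,2)=4 f(4,4)=1
t=5: f(5,-3)=5 f(5,-1)=10 f(5,1)=10 f(5,3)=5 f(5,5)=1
t=6: f(6,-4)=5 f(6,-2)=15 f(6,0)=20 f(6,2)=15 f(6,4)=6 f(6,6)=1
t=7: f(7,-3)=20 f(7,-1)=35 f(7,1)=35 f(7,3)=21 f(7,5)=7 f(7,7)=1
t=8: f(8,-4)=20 f(8,-2)=55 f(8,0)=70 f(8,2)=56 f(8,4)=28 f(8,6)=8 f(8,8)=1
t=9: f(9,-3)=75 f(9,-1)=125 f(9,1)=126 f(9,3)=84 f(9,5)=36 f(9,7)=9 f(9,9)=1
t=10: f(10,-4)=75 f(10,-2)=200 f(10,0)=251 f(10,2)=210 f(10,4)=120 f(10,6)=45 f(10,8)=10 f(10,10)=1
t=11: f(11,-3)=275 f(11,-1)=451 f(11,1)=461 f(11,3)=330 f(11,5)=165 f(11,7)=55 f(11,9)=11 f(11,11)=1
t=12: f(12,-4)=275 f(12,-2)=726 f(12,0)=912 f(12,2)=791 f(12,4)=495 f(12,6)=220 f(12,8)=66 f(12,10)=12 f(12,12)=1
t=13: f(13,-3)=1001 f(13,-1)=1638 f(13,1)=1703 f(13,3)=1286 f(13,5)=715 f(13,7)=286 f(13,9)=78 f(13,11)=13 f(13,13)=1
t=14: f(14,-4)=1001 f(14,-2)=2639 f(14,0)=3341 f(14,2)=2989 f(14,4)=2001 f(14,6)=1001 f(14,8)=364 f(14,10)=91 f(14,12)=14 f(14,14)=1
t=15: f(15,-3)=3640 f(15,-1)=5980 f(15,1)=6330 f(15,3)=4990 f(15,5)=3002 f(15,7)=1365 f(15,9)=455 f(15,11)=105 f(15,13)=15 f(15,15)=1
t=16: f(16,-4)=3640 f(16,-2)=9620 f(16,0)=12310 f(16,2)=11320 f(16,4)=7992 f(16,6)=4367 f(16,8)=1820 f(16,10)=560 f(16,12)=120 f(16,14)=16 f(16,16)=1
Σ_s f(16,s) = 51766
P = 51766/65536 = 25883/32768

Answer: 25883/32768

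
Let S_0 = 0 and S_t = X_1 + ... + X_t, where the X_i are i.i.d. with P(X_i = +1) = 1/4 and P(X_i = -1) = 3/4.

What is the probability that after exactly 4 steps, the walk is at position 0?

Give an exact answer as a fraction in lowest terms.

To reach position 0 after 4 steps: need 2 steps of +1 and 2 steps of -1.
Number of such sequences: C(4,2) = 6
Each has probability (1/4)^2 · (3/4)^2 = 9/256
P = 6 · 9/256 = 27/128

Answer: 27/128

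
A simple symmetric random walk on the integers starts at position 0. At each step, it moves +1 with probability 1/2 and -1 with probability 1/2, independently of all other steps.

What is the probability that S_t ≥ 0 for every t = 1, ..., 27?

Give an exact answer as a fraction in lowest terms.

Answer: 5014575/33554432

Derivation:
Let f(t,s) = #length-t paths at position s with S_1..S_t all ≥ 0.
f(t,s) = f(t-1,s-1) + f(t-1,s+1) for s ≥ 0; f(t,s) = 0 for s < 0.
t=0: f(0,0)=1
t=1: f(1,1)=1
t=2: f(2,0)=1 f(2,2)=1
t=3: f(3,1)=2 f(3,3)=1
t=4: f(4,0)=2 f(4,2)=3 f(4,4)=1
t=5: f(5,1)=5 f(5,3)=4 f(5,5)=1
t=6: f(6,0)=5 f(6,2)=9 f(6,4)=5 f(6,6)=1
t=7: f(7,1)=14 f(7,3)=14 f(7,5)=6 f(7,7)=1
t=8: f(8,0)=14 f(8,2)=28 f(8,4)=20 f(8,6)=7 f(8,8)=1
t=9: f(9,1)=42 f(9,3)=48 f(9,5)=27 f(9,7)=8 f(9,9)=1
t=10: f(10,0)=42 f(10,2)=90 f(10,4)=75 f(10,6)=35 f(10,8)=9 f(10,10)=1
t=11: f(11,1)=132 f(11,3)=165 f(11,5)=110 f(11,7)=44 f(11,9)=10 f(11,11)=1
t=12: f(12,0)=132 f(12,2)=297 f(12,4)=275 f(12,6)=154 f(12,8)=54 f(12,10)=11 f(12,12)=1
t=13: f(13,1)=429 f(13,3)=572 f(13,5)=429 f(13,7)=208 f(13,9)=65 f(13,11)=12 f(13,13)=1
t=14: f(14,0)=429 f(14,2)=1001 f(14,4)=1001 f(14,6)=637 f(14,8)=273 f(14,10)=77 f(14,12)=13 f(14,14)=1
t=15: f(15,1)=1430 f(15,3)=2002 f(15,5)=1638 f(15,7)=910 f(15,9)=350 f(15,11)=90 f(15,13)=14 f(15,15)=1
t=16: f(16,0)=1430 f(16,2)=3432 f(16,4)=3640 f(16,6)=2548 f(16,8)=1260 f(16,10)=440 f(16,12)=104 f(16,14)=15 f(16,16)=1
t=17: f(17,1)=4862 f(17,3)=7072 f(17,5)=6188 f(17,7)=3808 f(17,9)=1700 f(17,11)=544 f(17,13)=119 f(17,15)=16 f(17,17)=1
t=18: f(18,0)=4862 f(18,2)=11934 f(18,4)=13260 f(18,6)=9996 f(18,8)=5508 f(18,10)=2244 f(18,12)=663 f(18,14)=135 f(18,16)=17 f(18,18)=1
t=19: f(19,1)=16796 f(19,3)=25194 f(19,5)=23256 f(19,7)=15504 f(19,9)=7752 f(19,11)=2907 f(19,13)=798 f(19,15)=152 f(19,17)=18 f(19,19)=1
t=20: f(20,0)=16796 f(20,2)=41990 f(20,4)=48450 f(20,6)=38760 f(20,8)=23256 f(20,10)=10659 f(20,12)=3705 f(20,14)=950 f(20,16)=170 f(20,18)=19 f(20,20)=1
t=21: f(21,1)=58786 f(21,3)=90440 f(21,5)=87210 f(21,7)=62016 f(21,9)=33915 f(21,11)=14364 f(21,13)=4655 f(21,15)=1120 f(21,17)=189 f(21,19)=20 f(21,21)=1
t=22: f(22,0)=58786 f(22,2)=149226 f(22,4)=177650 f(22,6)=149226 f(22,8)=95931 f(22,10)=48279 f(22,12)=19019 f(22,14)=5775 f(22,16)=1309 f(22,18)=209 f(22,20)=21 f(22,22)=1
t=23: f(23,1)=208012 f(23,3)=326876 f(23,5)=326876 f(23,7)=245157 f(23,9)=144210 f(23,11)=67298 f(23,13)=24794 f(23,15)=7084 f(23,17)=1518 f(23,19)=230 f(23,21)=22 f(23,23)=1
t=24: f(24,0)=208012 f(24,2)=534888 f(24,4)=653752 f(24,6)=572033 f(24,8)=389367 f(24,10)=211508 f(24,12)=92092 f(24,14)=31878 f(24,16)=8602 f(24,18)=1748 f(24,20)=252 f(24,22)=23 f(24,24)=1
t=25: f(25,1)=742900 f(25,3)=1188640 f(25,5)=1225785 f(25,7)=961400 f(25,9)=600875 f(25,11)=303600 f(25,13)=123970 f(25,15)=40480 f(25,17)=10350 f(25,19)=2000 f(25,21)=275 f(25,23)=24 f(25,25)=1
t=26: f(26,0)=742900 f(26,2)=1931540 f(26,4)=2414425 f(26,6)=2187185 f(26,8)=1562275 f(26,10)=904475 f(26,12)=427570 f(26,14)=164450 f(26,16)=50830 f(26,18)=12350 f(26,20)=2275 f(26,22)=299 f(26,24)=25 f(26,26)=1
t=27: f(27,1)=2674440 f(27,3)=4345965 f(27,5)=4601610 f(27,7)=3749460 f(27,9)=2466750 f(27,11)=1332045 f(27,13)=592020 f(27,15)=215280 f(27,17)=63180 f(27,19)=14625 f(27,21)=2574 f(27,23)=324 f(27,25)=26 f(27,27)=1
Σ_s f(27,s) = 20058300
P = 20058300/134217728 = 5014575/33554432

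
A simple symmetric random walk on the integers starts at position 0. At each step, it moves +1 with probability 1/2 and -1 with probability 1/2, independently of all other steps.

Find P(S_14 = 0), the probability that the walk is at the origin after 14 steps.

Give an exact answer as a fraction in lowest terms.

To return to 0 after 14 steps: need exactly 7 steps of +1 and 7 of -1.
Favorable paths: C(14,7) = 3432
Total paths: 2^14 = 16384
P = 3432/16384 = 429/2048

Answer: 429/2048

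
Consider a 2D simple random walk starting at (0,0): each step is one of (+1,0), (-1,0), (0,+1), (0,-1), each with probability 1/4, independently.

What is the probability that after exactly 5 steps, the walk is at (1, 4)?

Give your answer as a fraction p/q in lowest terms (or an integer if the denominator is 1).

Let h be the number of horizontal steps (so 5-h are vertical). To end at (1,4) need (h+1)/2 right-steps and ((5-h)+4)/2 up-steps.
Sum over h with 1 ≤ h ≤ 1, h ≡ 1 (mod 2), 5-h ≡ 0 (mod 2):
h=1: C(5,1)·C(1,1)·C(4,4) = 5·1·1 = 5
Total favorable: 5
Total paths: 4^5 = 1024
P = 5/1024 = 5/1024

Answer: 5/1024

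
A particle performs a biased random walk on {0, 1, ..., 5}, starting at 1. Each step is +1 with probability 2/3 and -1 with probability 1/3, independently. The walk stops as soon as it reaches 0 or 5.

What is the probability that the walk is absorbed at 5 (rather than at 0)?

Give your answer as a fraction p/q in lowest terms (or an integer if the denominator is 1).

Answer: 16/31

Derivation:
Biased walk: p = 2/3, q = 1/3, r = q/p = 1/2
Gambler's ruin: P(hit 5 before 0 | start at 1) = (1 - r^a)/(1 - r^N)
r^1 = 1/2; r^5 = 1/32
P = (1 - 1/2) / (1 - 1/32) = 1/2 / 31/32 = 16/31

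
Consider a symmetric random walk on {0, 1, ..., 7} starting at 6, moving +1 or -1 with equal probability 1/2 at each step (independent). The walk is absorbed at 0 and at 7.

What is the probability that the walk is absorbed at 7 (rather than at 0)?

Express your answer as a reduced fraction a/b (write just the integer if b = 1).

Answer: 6/7

Derivation:
Symmetric walk (p = 1/2): the harmonic-function argument gives P(hit 7 before 0 | start at 6) = a/N.
P = 6/7 = 6/7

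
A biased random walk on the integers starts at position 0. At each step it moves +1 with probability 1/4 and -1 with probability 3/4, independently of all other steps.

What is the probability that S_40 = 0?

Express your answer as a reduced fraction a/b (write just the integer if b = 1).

To be at 0 after 40 steps: need exactly 20 steps of +1 and 20 of -1.
Number of such sequences: C(40,20) = 137846528820
Each has probability (1/4)^20 · (3/4)^20 = 3486784401/1208925819614629174706176
P = 137846528820 · 3486784401/1208925819614629174706176 = 120160281605393234205/302231454903657293676544

Answer: 120160281605393234205/302231454903657293676544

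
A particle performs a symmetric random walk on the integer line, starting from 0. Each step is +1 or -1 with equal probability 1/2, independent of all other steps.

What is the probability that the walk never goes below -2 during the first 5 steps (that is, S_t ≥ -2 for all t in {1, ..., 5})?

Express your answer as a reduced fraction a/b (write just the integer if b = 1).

Let f(t,s) = #length-t paths at position s with S_1..S_t all ≥ -2.
f(t,s) = f(t-1,s-1) + f(t-1,s+1) for s ≥ -2; f(t,s) = 0 for s < -2.
t=0: f(0,0)=1
t=1: f(1,-1)=1 f(1,1)=1
t=2: f(2,-2)=1 f(2,0)=2 f(2,2)=1
t=3: f(3,-1)=3 f(3,1)=3 f(3,3)=1
t=4: f(4,-2)=3 f(4,0)=6 f(4,2)=4 f(4,4)=1
t=5: f(5,-1)=9 f(5,1)=10 f(5,3)=5 f(5,5)=1
Σ_s f(5,s) = 25
P = 25/32 = 25/32

Answer: 25/32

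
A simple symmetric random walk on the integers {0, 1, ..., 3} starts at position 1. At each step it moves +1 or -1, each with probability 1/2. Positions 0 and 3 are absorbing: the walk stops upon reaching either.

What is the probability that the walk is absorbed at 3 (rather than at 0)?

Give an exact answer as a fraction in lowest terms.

Answer: 1/3

Derivation:
Symmetric walk (p = 1/2): the harmonic-function argument gives P(hit 3 before 0 | start at 1) = a/N.
P = 1/3 = 1/3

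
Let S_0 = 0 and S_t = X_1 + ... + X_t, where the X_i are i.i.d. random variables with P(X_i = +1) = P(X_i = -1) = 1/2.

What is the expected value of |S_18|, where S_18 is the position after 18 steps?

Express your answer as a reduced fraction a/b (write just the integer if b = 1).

S_18 takes values m ≡ 0 (mod 2) with |m| ≤ 18; P(S_18=m) = C(18,(18+m)/2)/2^18.
Total paths: 2^18 = 262144
Distribution: P(S=-18)=1/262144, P(S=-16)=18/262144, P(S=-14)=153/262144, P(S=-12)=816/262144, P(S=-10)=3060/262144, P(S=-8)=8568/262144, P(S=-6)=18564/262144, P(S=-4)=31824/262144, P(S=-2)=43758/262144, P(S=0)=48620/262144, P(S=2)=43758/262144, P(S=4)=31824/262144, P(S=6)=18564/262144, P(S=8)=8568/262144, P(S=10)=3060/262144, P(S=12)=816/262144, P(S=14)=153/262144, P(S=16)=18/262144, P(S=18)=1/262144
E[|S_18|] = Σ_m |m|·P(S_18=m) = 875160/262144 = 109395/32768

Answer: 109395/32768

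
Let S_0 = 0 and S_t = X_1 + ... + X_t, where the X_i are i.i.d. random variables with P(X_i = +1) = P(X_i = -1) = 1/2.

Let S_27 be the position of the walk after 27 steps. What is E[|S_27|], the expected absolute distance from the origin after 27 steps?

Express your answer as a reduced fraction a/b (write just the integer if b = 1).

S_27 takes values m ≡ 1 (mod 2) with |m| ≤ 27; P(S_27=m) = C(27,(27+m)/2)/2^27.
Total paths: 2^27 = 134217728
Distribution: P(S=-27)=1/134217728, P(S=-25)=27/134217728, P(S=-23)=351/134217728, P(S=-21)=2925/134217728, P(S=-19)=17550/134217728, P(S=-17)=80730/134217728, P(S=-15)=296010/134217728, P(S=-13)=888030/134217728, P(S=-11)=2220075/134217728, P(S=-9)=4686825/134217728, P(S=-7)=8436285/134217728, P(S=-5)=13037895/134217728, P(S=-3)=17383860/134217728, P(S=-1)=20058300/134217728, P(S=1)=20058300/134217728, P(S=3)=17383860/134217728, P(S=5)=13037895/134217728, P(S=7)=8436285/134217728, P(S=9)=4686825/134217728, P(S=11)=2220075/134217728, P(S=13)=888030/134217728, P(S=15)=296010/134217728, P(S=17)=80730/134217728, P(S=19)=17550/134217728, P(S=21)=2925/134217728, P(S=23)=351/134217728, P(S=25)=27/134217728, P(S=27)=1/134217728
E[|S_27|] = Σ_m |m|·P(S_27=m) = 561632400/134217728 = 35102025/8388608

Answer: 35102025/8388608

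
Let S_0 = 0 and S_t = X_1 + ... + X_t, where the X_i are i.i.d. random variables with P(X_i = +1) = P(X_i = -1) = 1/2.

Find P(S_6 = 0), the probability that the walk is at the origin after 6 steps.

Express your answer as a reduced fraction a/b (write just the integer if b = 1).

To return to 0 after 6 steps: need exactly 3 steps of +1 and 3 of -1.
Favorable paths: C(6,3) = 20
Total paths: 2^6 = 64
P = 20/64 = 5/16

Answer: 5/16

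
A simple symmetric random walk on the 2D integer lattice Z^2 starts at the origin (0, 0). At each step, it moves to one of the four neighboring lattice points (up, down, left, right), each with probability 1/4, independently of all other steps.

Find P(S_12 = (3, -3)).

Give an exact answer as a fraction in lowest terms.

Answer: 12705/1048576

Derivation:
Let h be the number of horizontal steps (so 12-h are vertical). To end at (3,-3) need (h+3)/2 right-steps and ((12-h)-3)/2 up-steps.
Sum over h with 3 ≤ h ≤ 9, h ≡ 1 (mod 2), 12-h ≡ 1 (mod 2):
h=3: C(12,3)·C(3,3)·C(9,3) = 220·1·84 = 18480
h=5: C(12,5)·C(5,4)·C(7,2) = 792·5·21 = 83160
h=7: C(12,7)·C(7,5)·C(5,1) = 792·21·5 = 83160
h=9: C(12,9)·C(9,6)·C(3,0) = 220·84·1 = 18480
Total favorable: 203280
Total paths: 4^12 = 16777216
P = 203280/16777216 = 12705/1048576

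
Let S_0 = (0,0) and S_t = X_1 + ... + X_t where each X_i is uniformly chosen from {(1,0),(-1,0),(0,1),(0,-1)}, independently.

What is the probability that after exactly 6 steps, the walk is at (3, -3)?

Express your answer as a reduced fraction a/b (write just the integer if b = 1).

Let h be the number of horizontal steps (so 6-h are vertical). To end at (3,-3) need (h+3)/2 right-steps and ((6-h)-3)/2 up-steps.
Sum over h with 3 ≤ h ≤ 3, h ≡ 1 (mod 2), 6-h ≡ 1 (mod 2):
h=3: C(6,3)·C(3,3)·C(3,0) = 20·1·1 = 20
Total favorable: 20
Total paths: 4^6 = 4096
P = 20/4096 = 5/1024

Answer: 5/1024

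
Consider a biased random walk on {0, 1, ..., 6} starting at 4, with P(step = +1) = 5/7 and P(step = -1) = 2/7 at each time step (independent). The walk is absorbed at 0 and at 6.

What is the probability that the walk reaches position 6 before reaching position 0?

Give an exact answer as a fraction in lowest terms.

Answer: 725/741

Derivation:
Biased walk: p = 5/7, q = 2/7, r = q/p = 2/5
Gambler's ruin: P(hit 6 before 0 | start at 4) = (1 - r^a)/(1 - r^N)
r^4 = 16/625; r^6 = 64/15625
P = (1 - 16/625) / (1 - 64/15625) = 609/625 / 15561/15625 = 725/741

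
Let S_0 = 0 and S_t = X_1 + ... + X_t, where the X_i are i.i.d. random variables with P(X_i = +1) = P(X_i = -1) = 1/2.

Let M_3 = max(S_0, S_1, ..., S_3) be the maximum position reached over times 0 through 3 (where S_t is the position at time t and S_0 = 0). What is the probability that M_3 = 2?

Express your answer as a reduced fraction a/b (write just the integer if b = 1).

Answer: 1/8

Derivation:
Let M_3 = max(S_0,...,S_3). Use the reflection principle: for j ≥ 1, #{paths with M_3 ≥ j} = #{S_3 ≥ j} + #{S_3 ≥ j+1}.
By reflection, #{M_3 ≥ 2} = #{S_3 ≥ 2} + #{S_3 ≥ 3} = 1 + 1 = 2.
#{M_3 ≥ 3} = #{S_3 ≥ 3} + #{S_3 ≥ 4} = 1 + 0 = 1.
#{M_3 = 2} = 2 - 1 = 1.
P(M_3 = 2) = 1/8 = 1/8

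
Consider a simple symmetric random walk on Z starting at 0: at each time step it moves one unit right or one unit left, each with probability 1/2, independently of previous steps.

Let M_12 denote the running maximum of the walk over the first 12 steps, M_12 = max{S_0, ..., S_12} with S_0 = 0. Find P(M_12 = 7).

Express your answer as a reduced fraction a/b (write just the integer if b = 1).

Answer: 33/2048

Derivation:
Let M_12 = max(S_0,...,S_12). Use the reflection principle: for j ≥ 1, #{paths with M_12 ≥ j} = #{S_12 ≥ j} + #{S_12 ≥ j+1}.
By reflection, #{M_12 ≥ 7} = #{S_12 ≥ 7} + #{S_12 ≥ 8} = 79 + 79 = 158.
#{M_12 ≥ 8} = #{S_12 ≥ 8} + #{S_12 ≥ 9} = 79 + 13 = 92.
#{M_12 = 7} = 158 - 92 = 66.
P(M_12 = 7) = 66/4096 = 33/2048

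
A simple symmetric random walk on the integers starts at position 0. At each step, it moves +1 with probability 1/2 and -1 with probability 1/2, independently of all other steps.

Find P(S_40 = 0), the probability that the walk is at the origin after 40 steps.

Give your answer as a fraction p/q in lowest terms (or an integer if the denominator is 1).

To return to 0 after 40 steps: need exactly 20 steps of +1 and 20 of -1.
Favorable paths: C(40,20) = 137846528820
Total paths: 2^40 = 1099511627776
P = 137846528820/1099511627776 = 34461632205/274877906944

Answer: 34461632205/274877906944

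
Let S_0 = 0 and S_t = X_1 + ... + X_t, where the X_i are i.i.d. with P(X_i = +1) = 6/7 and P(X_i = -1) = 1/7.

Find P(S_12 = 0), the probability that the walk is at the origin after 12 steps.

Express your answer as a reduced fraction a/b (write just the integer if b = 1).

Answer: 6158592/1977326743

Derivation:
To be at 0 after 12 steps: need exactly 6 steps of +1 and 6 of -1.
Number of such sequences: C(12,6) = 924
Each has probability (6/7)^6 · (1/7)^6 = 46656/13841287201
P = 924 · 46656/13841287201 = 6158592/1977326743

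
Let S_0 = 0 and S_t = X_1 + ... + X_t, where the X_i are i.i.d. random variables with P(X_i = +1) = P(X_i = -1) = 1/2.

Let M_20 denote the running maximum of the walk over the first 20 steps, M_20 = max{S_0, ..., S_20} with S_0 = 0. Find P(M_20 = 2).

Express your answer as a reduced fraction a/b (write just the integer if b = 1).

Answer: 20995/131072

Derivation:
Let M_20 = max(S_0,...,S_20). Use the reflection principle: for j ≥ 1, #{paths with M_20 ≥ j} = #{S_20 ≥ j} + #{S_20 ≥ j+1}.
By reflection, #{M_20 ≥ 2} = #{S_20 ≥ 2} + #{S_20 ≥ 3} = 431910 + 263950 = 695860.
#{M_20 ≥ 3} = #{S_20 ≥ 3} + #{S_20 ≥ 4} = 263950 + 263950 = 527900.
#{M_20 = 2} = 695860 - 527900 = 167960.
P(M_20 = 2) = 167960/1048576 = 20995/131072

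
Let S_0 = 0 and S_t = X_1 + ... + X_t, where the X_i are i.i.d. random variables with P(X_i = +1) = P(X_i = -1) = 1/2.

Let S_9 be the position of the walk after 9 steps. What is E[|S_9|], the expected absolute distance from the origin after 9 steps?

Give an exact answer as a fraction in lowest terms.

Answer: 315/128

Derivation:
S_9 takes values m ≡ 1 (mod 2) with |m| ≤ 9; P(S_9=m) = C(9,(9+m)/2)/2^9.
Total paths: 2^9 = 512
Distribution: P(S=-9)=1/512, P(S=-7)=9/512, P(S=-5)=36/512, P(S=-3)=84/512, P(S=-1)=126/512, P(S=1)=126/512, P(S=3)=84/512, P(S=5)=36/512, P(S=7)=9/512, P(S=9)=1/512
E[|S_9|] = Σ_m |m|·P(S_9=m) = 1260/512 = 315/128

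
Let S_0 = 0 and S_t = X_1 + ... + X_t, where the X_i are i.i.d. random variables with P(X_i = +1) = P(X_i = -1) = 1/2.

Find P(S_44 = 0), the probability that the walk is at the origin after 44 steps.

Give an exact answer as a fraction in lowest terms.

To return to 0 after 44 steps: need exactly 22 steps of +1 and 22 of -1.
Favorable paths: C(44,22) = 2104098963720
Total paths: 2^44 = 17592186044416
P = 2104098963720/17592186044416 = 263012370465/2199023255552

Answer: 263012370465/2199023255552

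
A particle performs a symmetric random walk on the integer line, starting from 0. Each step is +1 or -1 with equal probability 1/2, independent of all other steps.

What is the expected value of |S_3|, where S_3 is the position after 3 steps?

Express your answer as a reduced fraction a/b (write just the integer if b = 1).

Answer: 3/2

Derivation:
S_3 takes values m ≡ 1 (mod 2) with |m| ≤ 3; P(S_3=m) = C(3,(3+m)/2)/2^3.
Total paths: 2^3 = 8
Distribution: P(S=-3)=1/8, P(S=-1)=3/8, P(S=1)=3/8, P(S=3)=1/8
E[|S_3|] = Σ_m |m|·P(S_3=m) = 12/8 = 3/2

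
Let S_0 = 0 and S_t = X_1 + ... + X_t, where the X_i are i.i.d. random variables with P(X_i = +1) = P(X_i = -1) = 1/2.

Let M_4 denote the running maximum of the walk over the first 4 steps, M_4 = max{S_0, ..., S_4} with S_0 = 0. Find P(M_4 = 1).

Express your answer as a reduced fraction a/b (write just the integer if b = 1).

Answer: 1/4

Derivation:
Let M_4 = max(S_0,...,S_4). Use the reflection principle: for j ≥ 1, #{paths with M_4 ≥ j} = #{S_4 ≥ j} + #{S_4 ≥ j+1}.
By reflection, #{M_4 ≥ 1} = #{S_4 ≥ 1} + #{S_4 ≥ 2} = 5 + 5 = 10.
#{M_4 ≥ 2} = #{S_4 ≥ 2} + #{S_4 ≥ 3} = 5 + 1 = 6.
#{M_4 = 1} = 10 - 6 = 4.
P(M_4 = 1) = 4/16 = 1/4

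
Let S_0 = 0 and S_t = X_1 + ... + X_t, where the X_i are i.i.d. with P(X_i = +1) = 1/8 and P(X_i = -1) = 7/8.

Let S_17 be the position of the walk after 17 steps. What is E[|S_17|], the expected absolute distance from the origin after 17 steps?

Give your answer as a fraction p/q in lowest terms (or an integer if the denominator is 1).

Answer: 1794427508195523/140737488355328

Derivation:
S_17 takes values m ≡ 1 (mod 2) with |m| ≤ 17; P(S_17=m) = C(17,(17+m)/2) · (1/8)^((17+m)/2) · (7/8)^((17-m)/2).
Distribution: P(S=-17)=232630513987207/2251799813685248, P(S=-15)=564959819683217/2251799813685248, P(S=-13)=80708545669031/281474976710656, P(S=-11)=57648961192165/281474976710656, P(S=-9)=57648961192165/562949953421312, P(S=-7)=21412471299947/562949953421312, P(S=-5)=3058924471421/281474976710656, P(S=-3)=686697330319/281474976710656, P(S=-1)=490498093085/1125899906842624, P(S=1)=70071156155/1125899906842624, P(S=3)=2002033033/281474976710656, P(S=5)=182003003/281474976710656, P(S=7)=26000429/562949953421312, P(S=9)=1428595/562949953421312, P(S=11)=29155/281474976710656, P(S=13)=833/281474976710656, P(S=15)=119/2251799813685248, P(S=17)=1/2251799813685248
E[|S_17|] = Σ_m |m|·P(S_17=m) = 1794427508195523/140737488355328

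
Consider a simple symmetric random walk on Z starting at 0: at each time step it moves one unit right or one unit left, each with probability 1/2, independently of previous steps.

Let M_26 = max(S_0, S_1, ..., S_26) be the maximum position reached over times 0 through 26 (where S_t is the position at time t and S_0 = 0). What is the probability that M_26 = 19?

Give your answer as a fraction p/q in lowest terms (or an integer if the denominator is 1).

Let M_26 = max(S_0,...,S_26). Use the reflection principle: for j ≥ 1, #{paths with M_26 ≥ j} = #{S_26 ≥ j} + #{S_26 ≥ j+1}.
By reflection, #{M_26 ≥ 19} = #{S_26 ≥ 19} + #{S_26 ≥ 20} = 2952 + 2952 = 5904.
#{M_26 ≥ 20} = #{S_26 ≥ 20} + #{S_26 ≥ 21} = 2952 + 352 = 3304.
#{M_26 = 19} = 5904 - 3304 = 2600.
P(M_26 = 19) = 2600/67108864 = 325/8388608

Answer: 325/8388608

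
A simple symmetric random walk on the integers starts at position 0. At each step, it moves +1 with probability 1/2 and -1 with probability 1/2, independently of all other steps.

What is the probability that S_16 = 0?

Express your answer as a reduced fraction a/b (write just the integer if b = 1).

To return to 0 after 16 steps: need exactly 8 steps of +1 and 8 of -1.
Favorable paths: C(16,8) = 12870
Total paths: 2^16 = 65536
P = 12870/65536 = 6435/32768

Answer: 6435/32768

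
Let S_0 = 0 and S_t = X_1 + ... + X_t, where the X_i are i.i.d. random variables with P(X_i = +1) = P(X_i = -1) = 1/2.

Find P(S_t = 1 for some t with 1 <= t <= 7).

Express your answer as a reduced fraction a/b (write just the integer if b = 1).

Count via complement. Let g(t,s) = #length-t paths at position s with S_1..S_t all ≠ 1.
g(t,s) = g(t-1,s-1) + g(t-1,s+1) for s ≠ 1; g(t,1) = 0.
t=0: g(0,0)=1
t=1: g(1,-1)=1
t=2: g(2,-2)=1 g(2,0)=1
t=3: g(3,-3)=1 g(3,-1)=2
t=4: g(4,-4)=1 g(4,-2)=3 g(4,0)=2
t=5: g(5,-5)=1 g(5,-3)=4 g(5,-1)=5
t=6: g(6,-6)=1 g(6,-4)=5 g(6,-2)=9 g(6,0)=5
t=7: g(7,-7)=1 g(7,-5)=6 g(7,-3)=14 g(7,-1)=14
Paths never hitting 1: Σ_s g(7,s) = 35
Paths hitting 1: 2^7 - 35 = 93
P = 93/128 = 93/128

Answer: 93/128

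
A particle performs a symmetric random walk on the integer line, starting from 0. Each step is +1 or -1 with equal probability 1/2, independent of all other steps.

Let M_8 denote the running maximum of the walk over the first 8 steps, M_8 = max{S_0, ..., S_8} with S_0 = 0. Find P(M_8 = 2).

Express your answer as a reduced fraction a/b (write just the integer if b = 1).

Answer: 7/32

Derivation:
Let M_8 = max(S_0,...,S_8). Use the reflection principle: for j ≥ 1, #{paths with M_8 ≥ j} = #{S_8 ≥ j} + #{S_8 ≥ j+1}.
By reflection, #{M_8 ≥ 2} = #{S_8 ≥ 2} + #{S_8 ≥ 3} = 93 + 37 = 130.
#{M_8 ≥ 3} = #{S_8 ≥ 3} + #{S_8 ≥ 4} = 37 + 37 = 74.
#{M_8 = 2} = 130 - 74 = 56.
P(M_8 = 2) = 56/256 = 7/32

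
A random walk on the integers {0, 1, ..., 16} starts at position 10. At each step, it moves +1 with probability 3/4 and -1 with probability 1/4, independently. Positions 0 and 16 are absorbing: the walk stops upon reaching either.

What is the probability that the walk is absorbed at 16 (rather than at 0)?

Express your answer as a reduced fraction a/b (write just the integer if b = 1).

Answer: 5380749/5380840

Derivation:
Biased walk: p = 3/4, q = 1/4, r = q/p = 1/3
Gambler's ruin: P(hit 16 before 0 | start at 10) = (1 - r^a)/(1 - r^N)
r^10 = 1/59049; r^16 = 1/43046721
P = (1 - 1/59049) / (1 - 1/43046721) = 59048/59049 / 43046720/43046721 = 5380749/5380840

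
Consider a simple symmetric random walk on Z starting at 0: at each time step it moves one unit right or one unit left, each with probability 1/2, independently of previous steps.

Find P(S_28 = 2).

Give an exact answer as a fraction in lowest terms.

To reach position 2 after 28 steps: need 15 steps of +1 and 13 of -1.
Favorable paths: C(28,15) = 37442160
Total paths: 2^28 = 268435456
P = 37442160/268435456 = 2340135/16777216

Answer: 2340135/16777216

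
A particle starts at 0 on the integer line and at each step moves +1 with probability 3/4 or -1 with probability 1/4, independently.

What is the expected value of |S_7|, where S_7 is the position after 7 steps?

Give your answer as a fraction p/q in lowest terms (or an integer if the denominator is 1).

Answer: 3787/1024

Derivation:
S_7 takes values m ≡ 1 (mod 2) with |m| ≤ 7; P(S_7=m) = C(7,(7+m)/2) · (3/4)^((7+m)/2) · (1/4)^((7-m)/2).
Distribution: P(S=-7)=1/16384, P(S=-5)=21/16384, P(S=-3)=189/16384, P(S=-1)=945/16384, P(S=1)=2835/16384, P(S=3)=5103/16384, P(S=5)=5103/16384, P(S=7)=2187/16384
E[|S_7|] = Σ_m |m|·P(S_7=m) = 3787/1024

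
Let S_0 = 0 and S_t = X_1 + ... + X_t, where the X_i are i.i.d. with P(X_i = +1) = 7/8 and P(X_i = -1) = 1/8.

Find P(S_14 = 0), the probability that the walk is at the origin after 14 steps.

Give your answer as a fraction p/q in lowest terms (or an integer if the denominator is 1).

Answer: 353299947/549755813888

Derivation:
To be at 0 after 14 steps: need exactly 7 steps of +1 and 7 of -1.
Number of such sequences: C(14,7) = 3432
Each has probability (7/8)^7 · (1/8)^7 = 823543/4398046511104
P = 3432 · 823543/4398046511104 = 353299947/549755813888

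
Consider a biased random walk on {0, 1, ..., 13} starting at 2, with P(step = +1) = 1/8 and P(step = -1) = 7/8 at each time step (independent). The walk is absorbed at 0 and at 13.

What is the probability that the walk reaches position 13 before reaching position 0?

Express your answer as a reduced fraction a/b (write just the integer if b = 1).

Biased walk: p = 1/8, q = 7/8, r = q/p = 7
Gambler's ruin: P(hit 13 before 0 | start at 2) = (1 - r^a)/(1 - r^N)
r^2 = 49; r^13 = 96889010407
P = (1 - 49) / (1 - 96889010407) = -48 / -96889010406 = 8/16148168401

Answer: 8/16148168401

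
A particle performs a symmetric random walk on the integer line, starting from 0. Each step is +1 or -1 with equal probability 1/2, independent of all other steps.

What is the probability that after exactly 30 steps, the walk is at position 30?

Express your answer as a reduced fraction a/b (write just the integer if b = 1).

To reach position 30 after 30 steps: need 30 steps of +1 and 0 of -1.
Favorable paths: C(30,30) = 1
Total paths: 2^30 = 1073741824
P = 1/1073741824 = 1/1073741824

Answer: 1/1073741824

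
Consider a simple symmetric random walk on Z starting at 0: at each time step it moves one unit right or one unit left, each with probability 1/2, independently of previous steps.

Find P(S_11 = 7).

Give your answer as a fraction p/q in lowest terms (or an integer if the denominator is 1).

To reach position 7 after 11 steps: need 9 steps of +1 and 2 of -1.
Favorable paths: C(11,9) = 55
Total paths: 2^11 = 2048
P = 55/2048 = 55/2048

Answer: 55/2048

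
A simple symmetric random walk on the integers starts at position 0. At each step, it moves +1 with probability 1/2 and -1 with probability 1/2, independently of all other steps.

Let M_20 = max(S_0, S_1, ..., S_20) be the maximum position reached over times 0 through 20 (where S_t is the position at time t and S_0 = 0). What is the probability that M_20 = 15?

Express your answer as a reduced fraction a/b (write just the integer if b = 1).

Let M_20 = max(S_0,...,S_20). Use the reflection principle: for j ≥ 1, #{paths with M_20 ≥ j} = #{S_20 ≥ j} + #{S_20 ≥ j+1}.
By reflection, #{M_20 ≥ 15} = #{S_20 ≥ 15} + #{S_20 ≥ 16} = 211 + 211 = 422.
#{M_20 ≥ 16} = #{S_20 ≥ 16} + #{S_20 ≥ 17} = 211 + 21 = 232.
#{M_20 = 15} = 422 - 232 = 190.
P(M_20 = 15) = 190/1048576 = 95/524288

Answer: 95/524288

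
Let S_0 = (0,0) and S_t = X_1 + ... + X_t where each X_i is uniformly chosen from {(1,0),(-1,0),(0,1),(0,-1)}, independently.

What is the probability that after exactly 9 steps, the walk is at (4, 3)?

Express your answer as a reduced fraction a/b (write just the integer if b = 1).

Let h be the number of horizontal steps (so 9-h are vertical). To end at (4,3) need (h+4)/2 right-steps and ((9-h)+3)/2 up-steps.
Sum over h with 4 ≤ h ≤ 6, h ≡ 0 (mod 2), 9-h ≡ 1 (mod 2):
h=4: C(9,4)·C(4,4)·C(5,4) = 126·1·5 = 630
h=6: C(9,6)·C(6,5)·C(3,3) = 84·6·1 = 504
Total favorable: 1134
Total paths: 4^9 = 262144
P = 1134/262144 = 567/131072

Answer: 567/131072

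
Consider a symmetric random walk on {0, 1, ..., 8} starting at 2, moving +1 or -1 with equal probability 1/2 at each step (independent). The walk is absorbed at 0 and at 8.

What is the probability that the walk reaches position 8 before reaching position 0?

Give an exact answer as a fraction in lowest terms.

Answer: 1/4

Derivation:
Symmetric walk (p = 1/2): the harmonic-function argument gives P(hit 8 before 0 | start at 2) = a/N.
P = 2/8 = 1/4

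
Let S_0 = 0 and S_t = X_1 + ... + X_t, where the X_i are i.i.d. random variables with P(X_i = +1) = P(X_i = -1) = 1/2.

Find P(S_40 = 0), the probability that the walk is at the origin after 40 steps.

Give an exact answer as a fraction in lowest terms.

Answer: 34461632205/274877906944

Derivation:
To return to 0 after 40 steps: need exactly 20 steps of +1 and 20 of -1.
Favorable paths: C(40,20) = 137846528820
Total paths: 2^40 = 1099511627776
P = 137846528820/1099511627776 = 34461632205/274877906944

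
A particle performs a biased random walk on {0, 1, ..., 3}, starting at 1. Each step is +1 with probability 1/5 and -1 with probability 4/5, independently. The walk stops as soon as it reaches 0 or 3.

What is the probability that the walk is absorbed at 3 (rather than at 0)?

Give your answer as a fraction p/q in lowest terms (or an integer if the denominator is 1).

Biased walk: p = 1/5, q = 4/5, r = q/p = 4
Gambler's ruin: P(hit 3 before 0 | start at 1) = (1 - r^a)/(1 - r^N)
r^1 = 4; r^3 = 64
P = (1 - 4) / (1 - 64) = -3 / -63 = 1/21

Answer: 1/21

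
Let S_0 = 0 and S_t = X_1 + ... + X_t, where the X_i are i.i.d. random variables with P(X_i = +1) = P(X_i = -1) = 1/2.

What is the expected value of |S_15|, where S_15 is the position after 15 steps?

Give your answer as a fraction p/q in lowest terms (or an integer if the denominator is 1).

S_15 takes values m ≡ 1 (mod 2) with |m| ≤ 15; P(S_15=m) = C(15,(15+m)/2)/2^15.
Total paths: 2^15 = 32768
Distribution: P(S=-15)=1/32768, P(S=-13)=15/32768, P(S=-11)=105/32768, P(S=-9)=455/32768, P(S=-7)=1365/32768, P(S=-5)=3003/32768, P(S=-3)=5005/32768, P(S=-1)=6435/32768, P(S=1)=6435/32768, P(S=3)=5005/32768, P(S=5)=3003/32768, P(S=7)=1365/32768, P(S=9)=455/32768, P(S=11)=105/32768, P(S=13)=15/32768, P(S=15)=1/32768
E[|S_15|] = Σ_m |m|·P(S_15=m) = 102960/32768 = 6435/2048

Answer: 6435/2048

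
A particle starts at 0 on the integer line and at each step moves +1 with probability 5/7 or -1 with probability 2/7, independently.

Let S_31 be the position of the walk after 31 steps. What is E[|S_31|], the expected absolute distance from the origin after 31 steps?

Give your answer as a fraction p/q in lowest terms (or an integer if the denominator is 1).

S_31 takes values m ≡ 1 (mod 2) with |m| ≤ 31; P(S_31=m) = C(31,(31+m)/2) · (5/7)^((31+m)/2) · (2/7)^((31-m)/2).
Distribution: P(S=-31)=2147483648/157775382034845806615042743, P(S=-29)=166429982720/157775382034845806615042743, P(S=-27)=6241124352000/157775382034845806615042743, P(S=-25)=150827171840000/157775382034845806615042743, P(S=-23)=377067929600000/22539340290692258087863249, P(S=-21)=5090417049600000/22539340290692258087863249, P(S=-19)=55146184704000000/22539340290692258087863249, P(S=-17)=3446636544000000000/157775382034845806615042743, P(S=-15)=25849774080000000000/157775382034845806615042743, P(S=-13)=165151334400000000000/157775382034845806615042743, P(S=-11)=908332339200000000000/157775382034845806615042743, P(S=-9)=619317504000000000000/22539340290692258087863249, P(S=-7)=2580489600000000000000/22539340290692258087863249, P(S=-5)=9428712000000000000000/22539340290692258087863249, P(S=-3)=212146020000000000000000/157775382034845806615042743, P(S=-1)=601080390000000000000000/157775382034845806615042743, P(S=1)=1502700975000000000000000/157775382034845806615042743, P(S=3)=3314781562500000000000000/157775382034845806615042743, P(S=5)=920772656250000000000000/22539340290692258087863249, P(S=7)=1575005859375000000000000/22539340290692258087863249, P(S=9)=2362508789062500000000000/22539340290692258087863249, P(S=11)=21656330566406250000000000/157775382034845806615042743, P(S=13)=24609466552734375000000000/157775382034845806615042743, P(S=15)=24074478149414062500000000/157775382034845806615042743, P(S=17)=20062065124511718750000000/157775382034845806615042743, P(S=19)=2006206512451171875000000/22539340290692258087863249, P(S=21)=1157426834106445312500000/22539340290692258087863249, P(S=23)=535845756530761718750000/22539340290692258087863249, P(S=25)=1339614391326904296875000/157775382034845806615042743, P(S=27)=346451997756958007812500/157775382034845806615042743, P(S=29)=57741999626159667968750/157775382034845806615042743, P(S=31)=4656612873077392578125/157775382034845806615042743
E[|S_31|] = Σ_m |m|·P(S_31=m) = 299949971711496782962696299/22539340290692258087863249

Answer: 299949971711496782962696299/22539340290692258087863249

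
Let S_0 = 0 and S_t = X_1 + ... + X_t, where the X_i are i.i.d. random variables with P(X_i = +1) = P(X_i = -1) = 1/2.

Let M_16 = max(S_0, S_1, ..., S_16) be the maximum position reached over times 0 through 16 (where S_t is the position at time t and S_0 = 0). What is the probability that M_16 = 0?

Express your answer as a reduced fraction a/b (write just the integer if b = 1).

Let M_16 = max(S_0,...,S_16). Use the reflection principle: for j ≥ 1, #{paths with M_16 ≥ j} = #{S_16 ≥ j} + #{S_16 ≥ j+1}.
P(M_16 ≥ 0) = 1 since S_0 = 0, so #{M_16 ≥ 0} = 65536.
#{M_16 ≥ 1} = #{S_16 ≥ 1} + #{S_16 ≥ 2} = 26333 + 26333 = 52666.
#{M_16 = 0} = 65536 - 52666 = 12870.
P(M_16 = 0) = 12870/65536 = 6435/32768

Answer: 6435/32768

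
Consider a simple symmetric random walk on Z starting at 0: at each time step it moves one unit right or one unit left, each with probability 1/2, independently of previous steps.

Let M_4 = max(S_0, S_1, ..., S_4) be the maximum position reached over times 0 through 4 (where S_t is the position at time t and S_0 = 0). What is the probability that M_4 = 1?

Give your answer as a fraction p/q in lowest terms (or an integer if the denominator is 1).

Let M_4 = max(S_0,...,S_4). Use the reflection principle: for j ≥ 1, #{paths with M_4 ≥ j} = #{S_4 ≥ j} + #{S_4 ≥ j+1}.
By reflection, #{M_4 ≥ 1} = #{S_4 ≥ 1} + #{S_4 ≥ 2} = 5 + 5 = 10.
#{M_4 ≥ 2} = #{S_4 ≥ 2} + #{S_4 ≥ 3} = 5 + 1 = 6.
#{M_4 = 1} = 10 - 6 = 4.
P(M_4 = 1) = 4/16 = 1/4

Answer: 1/4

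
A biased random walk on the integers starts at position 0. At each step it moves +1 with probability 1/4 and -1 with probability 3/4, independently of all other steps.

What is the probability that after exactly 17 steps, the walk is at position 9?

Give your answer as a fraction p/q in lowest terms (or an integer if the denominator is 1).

To reach position 9 after 17 steps: need 13 steps of +1 and 4 steps of -1.
Number of such sequences: C(17,13) = 2380
Each has probability (1/4)^13 · (3/4)^4 = 81/17179869184
P = 2380 · 81/17179869184 = 48195/4294967296

Answer: 48195/4294967296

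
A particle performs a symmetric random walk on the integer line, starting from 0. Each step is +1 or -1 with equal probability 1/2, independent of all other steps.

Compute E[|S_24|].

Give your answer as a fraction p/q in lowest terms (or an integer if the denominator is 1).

S_24 takes values m ≡ 0 (mod 2) with |m| ≤ 24; P(S_24=m) = C(24,(24+m)/2)/2^24.
Total paths: 2^24 = 16777216
Distribution: P(S=-24)=1/16777216, P(S=-22)=24/16777216, P(S=-20)=276/16777216, P(S=-18)=2024/16777216, P(S=-16)=10626/16777216, P(S=-14)=42504/16777216, P(S=-12)=134596/16777216, P(S=-10)=346104/16777216, P(S=-8)=735471/16777216, P(S=-6)=1307504/16777216, P(S=-4)=1961256/16777216, P(S=-2)=2496144/16777216, P(S=0)=2704156/16777216, P(S=2)=2496144/16777216, P(S=4)=1961256/16777216, P(S=6)=1307504/16777216, P(S=8)=735471/16777216, P(S=10)=346104/16777216, P(S=12)=134596/16777216, P(S=14)=42504/16777216, P(S=16)=10626/16777216, P(S=18)=2024/16777216, P(S=20)=276/16777216, P(S=22)=24/16777216, P(S=24)=1/16777216
E[|S_24|] = Σ_m |m|·P(S_24=m) = 64899744/16777216 = 2028117/524288

Answer: 2028117/524288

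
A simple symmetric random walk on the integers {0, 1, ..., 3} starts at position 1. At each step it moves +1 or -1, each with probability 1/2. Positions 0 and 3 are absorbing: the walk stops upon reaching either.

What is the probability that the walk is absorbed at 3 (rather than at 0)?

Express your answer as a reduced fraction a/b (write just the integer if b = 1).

Answer: 1/3

Derivation:
Symmetric walk (p = 1/2): the harmonic-function argument gives P(hit 3 before 0 | start at 1) = a/N.
P = 1/3 = 1/3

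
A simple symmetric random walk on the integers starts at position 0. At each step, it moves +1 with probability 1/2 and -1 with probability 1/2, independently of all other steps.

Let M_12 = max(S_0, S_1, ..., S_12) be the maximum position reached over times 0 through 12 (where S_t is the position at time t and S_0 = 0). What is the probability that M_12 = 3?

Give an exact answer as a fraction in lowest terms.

Answer: 495/4096

Derivation:
Let M_12 = max(S_0,...,S_12). Use the reflection principle: for j ≥ 1, #{paths with M_12 ≥ j} = #{S_12 ≥ j} + #{S_12 ≥ j+1}.
By reflection, #{M_12 ≥ 3} = #{S_12 ≥ 3} + #{S_12 ≥ 4} = 794 + 794 = 1588.
#{M_12 ≥ 4} = #{S_12 ≥ 4} + #{S_12 ≥ 5} = 794 + 299 = 1093.
#{M_12 = 3} = 1588 - 1093 = 495.
P(M_12 = 3) = 495/4096 = 495/4096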